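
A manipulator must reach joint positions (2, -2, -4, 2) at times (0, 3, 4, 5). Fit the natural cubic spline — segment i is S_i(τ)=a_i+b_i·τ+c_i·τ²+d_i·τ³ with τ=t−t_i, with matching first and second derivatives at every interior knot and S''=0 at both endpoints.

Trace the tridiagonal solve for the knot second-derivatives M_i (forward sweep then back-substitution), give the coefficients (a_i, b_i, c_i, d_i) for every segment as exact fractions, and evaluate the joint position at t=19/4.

Δ: Δ0=-4/3, Δ1=-2, Δ2=6
row 1: diag=8, rhs=-4; c'=1/8, d'=-1/2
row 2: denom=4−1·1/8=31/8; d'=(48−1·-1/2)/(31/8)=388/31
back: M2=388/31
back: M1=-1/2−1/8·388/31=-64/31
M: M0=0, M1=-64/31, M2=388/31, M3=0
seg 0: a=2, c=M0/2=0, d=(M1−M0)/(6·3)=-32/279, b=Δ0−h0·(2M0+M1)/6=-28/93
seg 1: a=-2, c=M1/2=-32/31, d=(M2−M1)/(6·1)=226/93, b=Δ1−h1·(2M1+M2)/6=-316/93
seg 2: a=-4, c=M2/2=194/31, d=(M3−M2)/(6·1)=-194/93, b=Δ2−h2·(2M2+M3)/6=170/93
t_q=19/4 → seg 2, τ=3/4; S=-4+170/93·τ+194/31·τ²+-194/93·τ³=11/992

  seg 0: a=2 b=-28/93 c=0 d=-32/279
  seg 1: a=-2 b=-316/93 c=-32/31 d=226/93
  seg 2: a=-4 b=170/93 c=194/31 d=-194/93
S(19/4) = 11/992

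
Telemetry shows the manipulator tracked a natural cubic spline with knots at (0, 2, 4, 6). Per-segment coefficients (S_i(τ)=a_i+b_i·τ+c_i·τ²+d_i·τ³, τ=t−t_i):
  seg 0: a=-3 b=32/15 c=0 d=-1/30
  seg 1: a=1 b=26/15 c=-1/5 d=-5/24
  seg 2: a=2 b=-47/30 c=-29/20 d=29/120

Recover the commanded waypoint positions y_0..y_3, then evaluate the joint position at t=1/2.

y_0 = S_0(0) = a_0 = -3
y_1 = S_1(0) = a_1 = 1
y_2 = S_2(0) = a_2 = 2
y_3 = S_2(2) = -5
t_q=1/2 is in segment 0 (τ=1/2); S_0(τ)=-31/16

y_0=-3 y_1=1 y_2=2 y_3=-5
S(1/2) = -31/16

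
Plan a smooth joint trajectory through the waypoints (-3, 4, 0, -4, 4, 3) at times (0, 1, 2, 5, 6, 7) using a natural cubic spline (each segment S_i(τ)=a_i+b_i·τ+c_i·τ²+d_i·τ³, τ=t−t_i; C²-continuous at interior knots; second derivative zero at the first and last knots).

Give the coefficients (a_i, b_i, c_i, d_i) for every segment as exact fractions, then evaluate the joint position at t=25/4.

Δ: Δ0=7, Δ1=-4, Δ2=-4/3, Δ3=8, Δ4=-1
row 1: diag=4, rhs=-66; c'=1/4, d'=-33/2
row 2: denom=8−1·1/4=31/4; d'=(16−1·-33/2)/(31/4)=130/31
row 3: denom=8−3·12/31=212/31; d'=(56−3·130/31)/(212/31)=673/106
row 4: denom=4−1·31/212=817/212; d'=(-54−1·673/106)/(817/212)=-12794/817
back: M4=-12794/817
back: M3=673/106−31/212·-12794/817=7058/817
back: M2=130/31−12/31·7058/817=694/817
back: M1=-33/2−1/4·694/817=-13654/817
M: M0=0, M1=-13654/817, M2=694/817, M3=7058/817, M4=-12794/817, M5=0
seg 0: a=-3, c=M0/2=0, d=(M1−M0)/(6·1)=-6827/2451, b=Δ0−h0·(2M0+M1)/6=23984/2451
seg 1: a=4, c=M1/2=-6827/817, d=(M2−M1)/(6·1)=7174/2451, b=Δ1−h1·(2M1+M2)/6=3503/2451
seg 2: a=0, c=M2/2=347/817, d=(M3−M2)/(6·3)=74/171, b=Δ2−h2·(2M2+M3)/6=-15937/2451
seg 3: a=-4, c=M3/2=3529/817, d=(M4−M3)/(6·1)=-9926/2451, b=Δ3−h3·(2M3+M4)/6=18947/2451
seg 4: a=4, c=M4/2=-6397/817, d=(M5−M4)/(6·1)=6397/2451, b=Δ4−h4·(2M4+M5)/6=10343/2451
t_q=25/4 → seg 4, τ=1/4; S=4+10343/2451·τ+-6397/817·τ²+6397/2451·τ³=240859/52288

  seg 0: a=-3 b=23984/2451 c=0 d=-6827/2451
  seg 1: a=4 b=3503/2451 c=-6827/817 d=7174/2451
  seg 2: a=0 b=-15937/2451 c=347/817 d=74/171
  seg 3: a=-4 b=18947/2451 c=3529/817 d=-9926/2451
  seg 4: a=4 b=10343/2451 c=-6397/817 d=6397/2451
S(25/4) = 240859/52288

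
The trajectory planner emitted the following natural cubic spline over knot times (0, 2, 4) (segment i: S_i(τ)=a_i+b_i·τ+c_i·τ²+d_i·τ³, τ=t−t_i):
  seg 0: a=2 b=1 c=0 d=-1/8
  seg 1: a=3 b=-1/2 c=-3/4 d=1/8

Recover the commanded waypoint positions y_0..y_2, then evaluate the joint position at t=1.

y_0=2 y_1=3 y_2=0
S(1) = 23/8

y_0 = S_0(0) = a_0 = 2
y_1 = S_1(0) = a_1 = 3
y_2 = S_1(2) = 0
t_q=1 is in segment 0 (τ=1); S_0(τ)=23/8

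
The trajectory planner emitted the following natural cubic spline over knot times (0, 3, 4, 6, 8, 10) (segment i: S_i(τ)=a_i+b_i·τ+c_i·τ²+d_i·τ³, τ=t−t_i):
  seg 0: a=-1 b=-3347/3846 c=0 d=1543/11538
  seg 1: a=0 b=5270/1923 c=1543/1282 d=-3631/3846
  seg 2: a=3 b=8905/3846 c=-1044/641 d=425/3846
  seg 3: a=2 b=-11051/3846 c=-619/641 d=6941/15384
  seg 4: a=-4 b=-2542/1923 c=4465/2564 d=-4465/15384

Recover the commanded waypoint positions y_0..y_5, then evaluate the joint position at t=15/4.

y_0 = S_0(0) = a_0 = -1
y_1 = S_1(0) = a_1 = 0
y_2 = S_2(0) = a_2 = 3
y_3 = S_3(0) = a_3 = 2
y_4 = S_4(0) = a_4 = -4
y_5 = S_4(2) = -2
t_q=15/4 is in segment 1 (τ=3/4); S_1(τ)=191509/82048

y_0=-1 y_1=0 y_2=3 y_3=2 y_4=-4 y_5=-2
S(15/4) = 191509/82048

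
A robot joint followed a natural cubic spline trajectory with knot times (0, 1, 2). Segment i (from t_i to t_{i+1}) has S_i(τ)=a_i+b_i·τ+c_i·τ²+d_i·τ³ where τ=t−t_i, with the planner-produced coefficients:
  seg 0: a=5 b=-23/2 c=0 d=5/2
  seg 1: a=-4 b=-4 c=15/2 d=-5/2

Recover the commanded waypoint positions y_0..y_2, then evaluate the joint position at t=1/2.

y_0 = S_0(0) = a_0 = 5
y_1 = S_1(0) = a_1 = -4
y_2 = S_1(1) = -3
t_q=1/2 is in segment 0 (τ=1/2); S_0(τ)=-7/16

y_0=5 y_1=-4 y_2=-3
S(1/2) = -7/16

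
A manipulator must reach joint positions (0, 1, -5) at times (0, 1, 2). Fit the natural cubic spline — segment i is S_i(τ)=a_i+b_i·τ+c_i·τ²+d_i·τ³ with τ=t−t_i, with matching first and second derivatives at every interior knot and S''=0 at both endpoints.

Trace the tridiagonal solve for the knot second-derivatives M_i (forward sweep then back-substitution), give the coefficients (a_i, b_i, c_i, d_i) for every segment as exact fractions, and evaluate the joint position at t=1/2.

  seg 0: a=0 b=11/4 c=0 d=-7/4
  seg 1: a=1 b=-5/2 c=-21/4 d=7/4
S(1/2) = 37/32

Δ: Δ0=1, Δ1=-6
row 1: diag=4, rhs=-42; c'=1/4, d'=-21/2
back: M1=-21/2
M: M0=0, M1=-21/2, M2=0
seg 0: a=0, c=M0/2=0, d=(M1−M0)/(6·1)=-7/4, b=Δ0−h0·(2M0+M1)/6=11/4
seg 1: a=1, c=M1/2=-21/4, d=(M2−M1)/(6·1)=7/4, b=Δ1−h1·(2M1+M2)/6=-5/2
t_q=1/2 → seg 0, τ=1/2; S=0+11/4·τ+0·τ²+-7/4·τ³=37/32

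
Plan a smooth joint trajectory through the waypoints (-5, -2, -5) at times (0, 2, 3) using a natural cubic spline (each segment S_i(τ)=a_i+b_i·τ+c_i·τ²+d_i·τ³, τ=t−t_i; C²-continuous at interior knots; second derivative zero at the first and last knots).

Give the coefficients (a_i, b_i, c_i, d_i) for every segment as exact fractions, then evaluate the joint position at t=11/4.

Δ: Δ0=3/2, Δ1=-3
row 1: diag=6, rhs=-27; c'=1/6, d'=-9/2
back: M1=-9/2
M: M0=0, M1=-9/2, M2=0
seg 0: a=-5, c=M0/2=0, d=(M1−M0)/(6·2)=-3/8, b=Δ0−h0·(2M0+M1)/6=3
seg 1: a=-2, c=M1/2=-9/4, d=(M2−M1)/(6·1)=3/4, b=Δ1−h1·(2M1+M2)/6=-3/2
t_q=11/4 → seg 1, τ=3/4; S=-2+-3/2·τ+-9/4·τ²+3/4·τ³=-1043/256

  seg 0: a=-5 b=3 c=0 d=-3/8
  seg 1: a=-2 b=-3/2 c=-9/4 d=3/4
S(11/4) = -1043/256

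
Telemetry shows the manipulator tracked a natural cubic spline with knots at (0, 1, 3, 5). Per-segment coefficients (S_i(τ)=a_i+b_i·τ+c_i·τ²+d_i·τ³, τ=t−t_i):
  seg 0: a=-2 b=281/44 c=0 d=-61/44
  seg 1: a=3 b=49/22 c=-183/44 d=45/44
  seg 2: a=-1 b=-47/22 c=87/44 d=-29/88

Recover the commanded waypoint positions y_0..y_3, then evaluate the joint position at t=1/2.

y_0 = S_0(0) = a_0 = -2
y_1 = S_1(0) = a_1 = 3
y_2 = S_2(0) = a_2 = -1
y_3 = S_2(2) = 0
t_q=1/2 is in segment 0 (τ=1/2); S_0(τ)=359/352

y_0=-2 y_1=3 y_2=-1 y_3=0
S(1/2) = 359/352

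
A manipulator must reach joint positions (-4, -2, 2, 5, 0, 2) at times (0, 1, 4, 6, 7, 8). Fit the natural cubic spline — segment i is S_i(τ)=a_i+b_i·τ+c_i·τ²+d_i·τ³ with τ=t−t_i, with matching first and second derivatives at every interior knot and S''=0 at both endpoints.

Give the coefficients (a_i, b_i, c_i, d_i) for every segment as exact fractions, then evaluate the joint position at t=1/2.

Δ: Δ0=2, Δ1=4/3, Δ2=3/2, Δ3=-5, Δ4=2
row 1: diag=8, rhs=-4; c'=3/8, d'=-1/2
row 2: denom=10−3·3/8=71/8; d'=(1−3·-1/2)/(71/8)=20/71
row 3: denom=6−2·16/71=394/71; d'=(-39−2·20/71)/(394/71)=-2809/394
row 4: denom=4−1·71/394=1505/394; d'=(42−1·-2809/394)/(1505/394)=19357/1505
back: M4=19357/1505
back: M3=-2809/394−71/394·19357/1505=-14218/1505
back: M2=20/71−16/71·-14218/1505=3628/1505
back: M1=-1/2−3/8·3628/1505=-2113/1505
M: M0=0, M1=-2113/1505, M2=3628/1505, M3=-14218/1505, M4=19357/1505, M5=0
seg 0: a=-4, c=M0/2=0, d=(M1−M0)/(6·1)=-2113/9030, b=Δ0−h0·(2M0+M1)/6=20173/9030
seg 1: a=-2, c=M1/2=-2113/3010, d=(M2−M1)/(6·3)=5741/27090, b=Δ1−h1·(2M1+M2)/6=6917/4515
seg 2: a=2, c=M2/2=1814/1505, d=(M3−M2)/(6·2)=-8923/9030, b=Δ2−h2·(2M2+M3)/6=27469/9030
seg 3: a=5, c=M3/2=-7109/1505, d=(M4−M3)/(6·1)=6715/1806, b=Δ3−h3·(2M3+M4)/6=-5153/1290
seg 4: a=0, c=M4/2=19357/3010, d=(M5−M4)/(6·1)=-19357/9030, b=Δ4−h4·(2M4+M5)/6=-10327/4515
t_q=1/2 → seg 0, τ=1/2; S=-4+20173/9030·τ+0·τ²+-2113/9030·τ³=-70127/24080

  seg 0: a=-4 b=20173/9030 c=0 d=-2113/9030
  seg 1: a=-2 b=6917/4515 c=-2113/3010 d=5741/27090
  seg 2: a=2 b=27469/9030 c=1814/1505 d=-8923/9030
  seg 3: a=5 b=-5153/1290 c=-7109/1505 d=6715/1806
  seg 4: a=0 b=-10327/4515 c=19357/3010 d=-19357/9030
S(1/2) = -70127/24080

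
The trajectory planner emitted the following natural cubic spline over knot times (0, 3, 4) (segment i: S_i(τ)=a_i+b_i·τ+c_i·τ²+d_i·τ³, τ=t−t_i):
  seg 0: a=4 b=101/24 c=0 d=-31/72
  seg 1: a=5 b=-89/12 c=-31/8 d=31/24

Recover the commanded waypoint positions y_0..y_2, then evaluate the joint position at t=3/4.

y_0 = S_0(0) = a_0 = 4
y_1 = S_1(0) = a_1 = 5
y_2 = S_1(1) = -5
t_q=3/4 is in segment 0 (τ=3/4); S_0(τ)=3571/512

y_0=4 y_1=5 y_2=-5
S(3/4) = 3571/512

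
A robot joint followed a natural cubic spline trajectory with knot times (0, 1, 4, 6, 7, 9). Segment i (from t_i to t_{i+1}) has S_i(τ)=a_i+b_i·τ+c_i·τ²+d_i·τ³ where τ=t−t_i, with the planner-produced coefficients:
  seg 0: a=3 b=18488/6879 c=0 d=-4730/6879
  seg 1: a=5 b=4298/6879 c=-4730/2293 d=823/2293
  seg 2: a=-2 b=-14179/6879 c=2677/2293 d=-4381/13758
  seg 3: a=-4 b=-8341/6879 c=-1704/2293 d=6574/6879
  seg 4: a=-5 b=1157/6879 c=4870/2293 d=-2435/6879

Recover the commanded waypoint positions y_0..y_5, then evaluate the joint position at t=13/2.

y_0=3 y_1=5 y_2=-2 y_3=-4 y_4=-5 y_5=1
S(13/2) = -42857/9172

y_0 = S_0(0) = a_0 = 3
y_1 = S_1(0) = a_1 = 5
y_2 = S_2(0) = a_2 = -2
y_3 = S_3(0) = a_3 = -4
y_4 = S_4(0) = a_4 = -5
y_5 = S_4(2) = 1
t_q=13/2 is in segment 3 (τ=1/2); S_3(τ)=-42857/9172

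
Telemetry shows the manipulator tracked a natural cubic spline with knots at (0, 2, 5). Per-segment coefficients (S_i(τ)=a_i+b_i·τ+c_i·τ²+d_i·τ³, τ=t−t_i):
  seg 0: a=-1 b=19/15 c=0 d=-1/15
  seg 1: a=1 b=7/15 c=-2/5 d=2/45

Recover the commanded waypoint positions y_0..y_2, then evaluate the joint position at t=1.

y_0=-1 y_1=1 y_2=0
S(1) = 1/5

y_0 = S_0(0) = a_0 = -1
y_1 = S_1(0) = a_1 = 1
y_2 = S_1(3) = 0
t_q=1 is in segment 0 (τ=1); S_0(τ)=1/5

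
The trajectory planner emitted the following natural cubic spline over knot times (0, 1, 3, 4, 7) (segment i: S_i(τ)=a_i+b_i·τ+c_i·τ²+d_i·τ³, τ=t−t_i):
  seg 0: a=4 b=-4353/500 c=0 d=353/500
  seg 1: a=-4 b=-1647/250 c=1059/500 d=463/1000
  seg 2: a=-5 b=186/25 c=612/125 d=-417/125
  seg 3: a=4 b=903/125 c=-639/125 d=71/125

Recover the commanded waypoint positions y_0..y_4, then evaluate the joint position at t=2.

y_0=4 y_1=-4 y_2=-5 y_3=4 y_4=-5
S(2) = -8007/1000

y_0 = S_0(0) = a_0 = 4
y_1 = S_1(0) = a_1 = -4
y_2 = S_2(0) = a_2 = -5
y_3 = S_3(0) = a_3 = 4
y_4 = S_3(3) = -5
t_q=2 is in segment 1 (τ=1); S_1(τ)=-8007/1000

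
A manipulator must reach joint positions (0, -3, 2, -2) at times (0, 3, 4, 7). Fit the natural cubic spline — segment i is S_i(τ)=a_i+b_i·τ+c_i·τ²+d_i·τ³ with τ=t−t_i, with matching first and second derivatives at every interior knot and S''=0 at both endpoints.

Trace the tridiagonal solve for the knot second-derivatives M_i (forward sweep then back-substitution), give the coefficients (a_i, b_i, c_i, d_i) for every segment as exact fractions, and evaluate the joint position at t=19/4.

Δ: Δ0=-1, Δ1=5, Δ2=-4/3
row 1: diag=8, rhs=36; c'=1/8, d'=9/2
row 2: denom=8−1·1/8=63/8; d'=(-38−1·9/2)/(63/8)=-340/63
back: M2=-340/63
back: M1=9/2−1/8·-340/63=326/63
M: M0=0, M1=326/63, M2=-340/63, M3=0
seg 0: a=0, c=M0/2=0, d=(M1−M0)/(6·3)=163/567, b=Δ0−h0·(2M0+M1)/6=-226/63
seg 1: a=-3, c=M1/2=163/63, d=(M2−M1)/(6·1)=-37/21, b=Δ1−h1·(2M1+M2)/6=263/63
seg 2: a=2, c=M2/2=-170/63, d=(M3−M2)/(6·3)=170/567, b=Δ2−h2·(2M2+M3)/6=256/63
t_q=19/4 → seg 2, τ=3/4; S=2+256/63·τ+-170/63·τ²+170/567·τ³=117/32

  seg 0: a=0 b=-226/63 c=0 d=163/567
  seg 1: a=-3 b=263/63 c=163/63 d=-37/21
  seg 2: a=2 b=256/63 c=-170/63 d=170/567
S(19/4) = 117/32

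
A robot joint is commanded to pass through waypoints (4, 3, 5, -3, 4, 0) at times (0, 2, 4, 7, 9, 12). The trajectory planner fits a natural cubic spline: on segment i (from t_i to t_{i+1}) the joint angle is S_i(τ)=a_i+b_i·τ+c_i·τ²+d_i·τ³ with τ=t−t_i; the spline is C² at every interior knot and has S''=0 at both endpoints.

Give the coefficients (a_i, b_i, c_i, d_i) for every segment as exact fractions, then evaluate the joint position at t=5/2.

Δ: Δ0=-1/2, Δ1=1, Δ2=-8/3, Δ3=7/2, Δ4=-4/3
row 1: diag=8, rhs=9; c'=1/4, d'=9/8
row 2: denom=10−2·1/4=19/2; d'=(-22−2·9/8)/(19/2)=-97/38
row 3: denom=10−3·6/19=172/19; d'=(37−3·-97/38)/(172/19)=1697/344
row 4: denom=10−2·19/86=411/43; d'=(-29−2·1697/344)/(411/43)=-6685/1644
back: M4=-6685/1644
back: M3=1697/344−19/86·-6685/1644=9587/1644
back: M2=-97/38−6/19·9587/1644=-602/137
back: M1=9/8−1/4·-602/137=2437/1096
M: M0=0, M1=2437/1096, M2=-602/137, M3=9587/1644, M4=-6685/1644, M5=0
seg 0: a=4, c=M0/2=0, d=(M1−M0)/(6·2)=2437/13152, b=Δ0−h0·(2M0+M1)/6=-4081/3288
seg 1: a=3, c=M1/2=2437/2192, d=(M2−M1)/(6·2)=-7253/13152, b=Δ1−h1·(2M1+M2)/6=1615/1644
seg 2: a=5, c=M2/2=-301/137, d=(M3−M2)/(6·3)=16811/29592, b=Δ2−h2·(2M2+M3)/6=-3907/3288
seg 3: a=-3, c=M3/2=9587/3288, d=(M4−M3)/(6·2)=-113/137, b=Δ3−h3·(2M3+M4)/6=1591/1644
seg 4: a=4, c=M4/2=-6685/3288, d=(M5−M4)/(6·3)=6685/29592, b=Δ4−h4·(2M4+M5)/6=4493/1644
t_q=5/2 → seg 1, τ=1/2; S=3+1615/1644·τ+2437/2192·τ²+-7253/13152·τ³=129773/35072

  seg 0: a=4 b=-4081/3288 c=0 d=2437/13152
  seg 1: a=3 b=1615/1644 c=2437/2192 d=-7253/13152
  seg 2: a=5 b=-3907/3288 c=-301/137 d=16811/29592
  seg 3: a=-3 b=1591/1644 c=9587/3288 d=-113/137
  seg 4: a=4 b=4493/1644 c=-6685/3288 d=6685/29592
S(5/2) = 129773/35072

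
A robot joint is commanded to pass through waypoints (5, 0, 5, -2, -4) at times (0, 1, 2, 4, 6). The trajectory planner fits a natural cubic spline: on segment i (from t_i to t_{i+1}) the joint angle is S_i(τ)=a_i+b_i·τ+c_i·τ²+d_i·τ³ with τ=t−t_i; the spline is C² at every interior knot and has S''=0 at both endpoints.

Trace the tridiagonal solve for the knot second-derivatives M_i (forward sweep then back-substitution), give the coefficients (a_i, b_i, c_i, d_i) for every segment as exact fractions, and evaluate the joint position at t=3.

Δ: Δ0=-5, Δ1=5, Δ2=-7/2, Δ3=-1
row 1: diag=4, rhs=60; c'=1/4, d'=15
row 2: denom=6−1·1/4=23/4; d'=(-51−1·15)/(23/4)=-264/23
row 3: denom=8−2·8/23=168/23; d'=(15−2·-264/23)/(168/23)=291/56
back: M3=291/56
back: M2=-264/23−8/23·291/56=-93/7
back: M1=15−1/4·-93/7=513/28
M: M0=0, M1=513/28, M2=-93/7, M3=291/56, M4=0
seg 0: a=5, c=M0/2=0, d=(M1−M0)/(6·1)=171/56, b=Δ0−h0·(2M0+M1)/6=-451/56
seg 1: a=0, c=M1/2=513/56, d=(M2−M1)/(6·1)=-295/56, b=Δ1−h1·(2M1+M2)/6=31/28
seg 2: a=5, c=M2/2=-93/14, d=(M3−M2)/(6·2)=345/224, b=Δ2−h2·(2M2+M3)/6=29/8
seg 3: a=-2, c=M3/2=291/112, d=(M4−M3)/(6·2)=-97/224, b=Δ3−h3·(2M3+M4)/6=-125/28
t_q=3 → seg 2, τ=1; S=5+29/8·τ+-93/14·τ²+345/224·τ³=789/224

  seg 0: a=5 b=-451/56 c=0 d=171/56
  seg 1: a=0 b=31/28 c=513/56 d=-295/56
  seg 2: a=5 b=29/8 c=-93/14 d=345/224
  seg 3: a=-2 b=-125/28 c=291/112 d=-97/224
S(3) = 789/224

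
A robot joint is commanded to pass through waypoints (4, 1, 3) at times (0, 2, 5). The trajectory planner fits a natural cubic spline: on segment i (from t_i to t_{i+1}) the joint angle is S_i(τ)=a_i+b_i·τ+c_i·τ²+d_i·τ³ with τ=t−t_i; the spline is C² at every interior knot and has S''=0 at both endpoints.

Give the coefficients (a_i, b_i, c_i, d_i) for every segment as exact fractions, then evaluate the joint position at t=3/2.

  seg 0: a=4 b=-29/15 c=0 d=13/120
  seg 1: a=1 b=-19/30 c=13/20 d=-13/180
S(3/2) = 469/320

Δ: Δ0=-3/2, Δ1=2/3
row 1: diag=10, rhs=13; c'=3/10, d'=13/10
back: M1=13/10
M: M0=0, M1=13/10, M2=0
seg 0: a=4, c=M0/2=0, d=(M1−M0)/(6·2)=13/120, b=Δ0−h0·(2M0+M1)/6=-29/15
seg 1: a=1, c=M1/2=13/20, d=(M2−M1)/(6·3)=-13/180, b=Δ1−h1·(2M1+M2)/6=-19/30
t_q=3/2 → seg 0, τ=3/2; S=4+-29/15·τ+0·τ²+13/120·τ³=469/320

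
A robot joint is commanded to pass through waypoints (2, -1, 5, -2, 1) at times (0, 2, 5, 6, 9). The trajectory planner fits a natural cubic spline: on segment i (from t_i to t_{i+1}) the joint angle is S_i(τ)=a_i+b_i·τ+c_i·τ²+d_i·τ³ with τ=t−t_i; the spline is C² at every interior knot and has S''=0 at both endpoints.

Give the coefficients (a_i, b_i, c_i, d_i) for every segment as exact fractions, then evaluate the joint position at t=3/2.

  seg 0: a=2 b=-293/93 c=0 d=307/744
  seg 1: a=-1 b=335/186 c=307/124 d=-2689/3348
  seg 2: a=5 b=-1871/372 c=-442/93 d=345/124
  seg 3: a=-2 b=-1151/186 c=1337/372 d=-1337/3348
S(3/2) = -2645/1984

Δ: Δ0=-3/2, Δ1=2, Δ2=-7, Δ3=1
row 1: diag=10, rhs=21; c'=3/10, d'=21/10
row 2: denom=8−3·3/10=71/10; d'=(-54−3·21/10)/(71/10)=-603/71
row 3: denom=8−1·10/71=558/71; d'=(48−1·-603/71)/(558/71)=1337/186
back: M3=1337/186
back: M2=-603/71−10/71·1337/186=-884/93
back: M1=21/10−3/10·-884/93=307/62
M: M0=0, M1=307/62, M2=-884/93, M3=1337/186, M4=0
seg 0: a=2, c=M0/2=0, d=(M1−M0)/(6·2)=307/744, b=Δ0−h0·(2M0+M1)/6=-293/93
seg 1: a=-1, c=M1/2=307/124, d=(M2−M1)/(6·3)=-2689/3348, b=Δ1−h1·(2M1+M2)/6=335/186
seg 2: a=5, c=M2/2=-442/93, d=(M3−M2)/(6·1)=345/124, b=Δ2−h2·(2M2+M3)/6=-1871/372
seg 3: a=-2, c=M3/2=1337/372, d=(M4−M3)/(6·3)=-1337/3348, b=Δ3−h3·(2M3+M4)/6=-1151/186
t_q=3/2 → seg 0, τ=3/2; S=2+-293/93·τ+0·τ²+307/744·τ³=-2645/1984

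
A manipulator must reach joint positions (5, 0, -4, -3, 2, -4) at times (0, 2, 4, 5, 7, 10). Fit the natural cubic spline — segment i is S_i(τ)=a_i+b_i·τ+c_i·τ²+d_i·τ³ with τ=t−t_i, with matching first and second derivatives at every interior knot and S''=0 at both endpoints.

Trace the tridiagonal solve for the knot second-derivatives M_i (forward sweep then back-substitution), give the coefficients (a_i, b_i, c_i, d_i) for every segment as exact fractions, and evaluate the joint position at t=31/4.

  seg 0: a=5 b=-2855/1192 c=0 d=-125/4768
  seg 1: a=0 b=-1615/596 c=-375/2384 d=1221/4768
  seg 2: a=-4 b=-317/1192 c=411/298 d=-135/1192
  seg 3: a=-3 b=1283/596 c=1239/1192 d=-129/298
  seg 4: a=2 b=665/596 c=-1857/1192 d=619/3576
S(31/4) = 155135/76288

Δ: Δ0=-5/2, Δ1=-2, Δ2=1, Δ3=5/2, Δ4=-2
row 1: diag=8, rhs=3; c'=1/4, d'=3/8
row 2: denom=6−2·1/4=11/2; d'=(18−2·3/8)/(11/2)=69/22
row 3: denom=6−1·2/11=64/11; d'=(9−1·69/22)/(64/11)=129/128
row 4: denom=10−2·11/32=149/16; d'=(-27−2·129/128)/(149/16)=-1857/596
back: M4=-1857/596
back: M3=129/128−11/32·-1857/596=1239/596
back: M2=69/22−2/11·1239/596=411/149
back: M1=3/8−1/4·411/149=-375/1192
M: M0=0, M1=-375/1192, M2=411/149, M3=1239/596, M4=-1857/596, M5=0
seg 0: a=5, c=M0/2=0, d=(M1−M0)/(6·2)=-125/4768, b=Δ0−h0·(2M0+M1)/6=-2855/1192
seg 1: a=0, c=M1/2=-375/2384, d=(M2−M1)/(6·2)=1221/4768, b=Δ1−h1·(2M1+M2)/6=-1615/596
seg 2: a=-4, c=M2/2=411/298, d=(M3−M2)/(6·1)=-135/1192, b=Δ2−h2·(2M2+M3)/6=-317/1192
seg 3: a=-3, c=M3/2=1239/1192, d=(M4−M3)/(6·2)=-129/298, b=Δ3−h3·(2M3+M4)/6=1283/596
seg 4: a=2, c=M4/2=-1857/1192, d=(M5−M4)/(6·3)=619/3576, b=Δ4−h4·(2M4+M5)/6=665/596
t_q=31/4 → seg 4, τ=3/4; S=2+665/596·τ+-1857/1192·τ²+619/3576·τ³=155135/76288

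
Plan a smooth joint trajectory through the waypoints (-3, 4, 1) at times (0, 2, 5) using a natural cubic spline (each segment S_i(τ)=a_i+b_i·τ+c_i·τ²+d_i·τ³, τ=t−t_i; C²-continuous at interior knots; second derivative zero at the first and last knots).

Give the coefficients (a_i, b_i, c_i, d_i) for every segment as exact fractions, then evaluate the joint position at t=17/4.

  seg 0: a=-3 b=22/5 c=0 d=-9/40
  seg 1: a=4 b=17/10 c=-27/20 d=3/20
S(17/4) = 691/256

Δ: Δ0=7/2, Δ1=-1
row 1: diag=10, rhs=-27; c'=3/10, d'=-27/10
back: M1=-27/10
M: M0=0, M1=-27/10, M2=0
seg 0: a=-3, c=M0/2=0, d=(M1−M0)/(6·2)=-9/40, b=Δ0−h0·(2M0+M1)/6=22/5
seg 1: a=4, c=M1/2=-27/20, d=(M2−M1)/(6·3)=3/20, b=Δ1−h1·(2M1+M2)/6=17/10
t_q=17/4 → seg 1, τ=9/4; S=4+17/10·τ+-27/20·τ²+3/20·τ³=691/256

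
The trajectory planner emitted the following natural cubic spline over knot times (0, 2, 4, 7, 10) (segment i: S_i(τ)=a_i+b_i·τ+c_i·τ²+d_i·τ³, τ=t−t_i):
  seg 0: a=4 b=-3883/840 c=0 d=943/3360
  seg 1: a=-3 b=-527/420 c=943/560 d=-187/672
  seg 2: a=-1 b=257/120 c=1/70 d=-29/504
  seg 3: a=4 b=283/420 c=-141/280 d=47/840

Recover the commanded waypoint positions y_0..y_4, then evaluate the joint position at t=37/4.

y_0=4 y_1=-3 y_2=-1 y_3=4 y_4=3
S(37/4) = 12917/3584

y_0 = S_0(0) = a_0 = 4
y_1 = S_1(0) = a_1 = -3
y_2 = S_2(0) = a_2 = -1
y_3 = S_3(0) = a_3 = 4
y_4 = S_3(3) = 3
t_q=37/4 is in segment 3 (τ=9/4); S_3(τ)=12917/3584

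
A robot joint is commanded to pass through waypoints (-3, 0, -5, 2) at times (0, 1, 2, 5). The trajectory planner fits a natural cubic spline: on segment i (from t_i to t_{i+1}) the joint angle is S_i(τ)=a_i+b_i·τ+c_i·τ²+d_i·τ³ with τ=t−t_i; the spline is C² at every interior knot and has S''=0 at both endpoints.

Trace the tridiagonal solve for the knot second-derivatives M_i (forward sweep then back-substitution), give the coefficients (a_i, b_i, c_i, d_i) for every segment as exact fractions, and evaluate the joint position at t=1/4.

  seg 0: a=-3 b=493/93 c=0 d=-214/93
  seg 1: a=0 b=-149/93 c=-214/31 d=326/93
  seg 2: a=-5 b=-455/93 c=112/31 d=-112/279
S(1/4) = -1697/992

Δ: Δ0=3, Δ1=-5, Δ2=7/3
row 1: diag=4, rhs=-48; c'=1/4, d'=-12
row 2: denom=8−1·1/4=31/4; d'=(44−1·-12)/(31/4)=224/31
back: M2=224/31
back: M1=-12−1/4·224/31=-428/31
M: M0=0, M1=-428/31, M2=224/31, M3=0
seg 0: a=-3, c=M0/2=0, d=(M1−M0)/(6·1)=-214/93, b=Δ0−h0·(2M0+M1)/6=493/93
seg 1: a=0, c=M1/2=-214/31, d=(M2−M1)/(6·1)=326/93, b=Δ1−h1·(2M1+M2)/6=-149/93
seg 2: a=-5, c=M2/2=112/31, d=(M3−M2)/(6·3)=-112/279, b=Δ2−h2·(2M2+M3)/6=-455/93
t_q=1/4 → seg 0, τ=1/4; S=-3+493/93·τ+0·τ²+-214/93·τ³=-1697/992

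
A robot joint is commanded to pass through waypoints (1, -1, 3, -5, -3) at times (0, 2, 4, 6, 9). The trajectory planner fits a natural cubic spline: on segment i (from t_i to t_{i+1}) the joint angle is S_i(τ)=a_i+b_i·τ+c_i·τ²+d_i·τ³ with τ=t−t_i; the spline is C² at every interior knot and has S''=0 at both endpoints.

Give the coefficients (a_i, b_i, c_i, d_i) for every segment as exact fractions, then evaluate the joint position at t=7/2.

  seg 0: a=1 b=-488/213 c=0 d=275/852
  seg 1: a=-1 b=337/213 c=275/142 d=-184/213
  seg 2: a=3 b=-221/213 c=-461/142 d=188/213
  seg 3: a=-5 b=-731/213 c=291/142 d=-97/426
S(7/2) = 1599/568

Δ: Δ0=-1, Δ1=2, Δ2=-4, Δ3=2/3
row 1: diag=8, rhs=18; c'=1/4, d'=9/4
row 2: denom=8−2·1/4=15/2; d'=(-36−2·9/4)/(15/2)=-27/5
row 3: denom=10−2·4/15=142/15; d'=(28−2·-27/5)/(142/15)=291/71
back: M3=291/71
back: M2=-27/5−4/15·291/71=-461/71
back: M1=9/4−1/4·-461/71=275/71
M: M0=0, M1=275/71, M2=-461/71, M3=291/71, M4=0
seg 0: a=1, c=M0/2=0, d=(M1−M0)/(6·2)=275/852, b=Δ0−h0·(2M0+M1)/6=-488/213
seg 1: a=-1, c=M1/2=275/142, d=(M2−M1)/(6·2)=-184/213, b=Δ1−h1·(2M1+M2)/6=337/213
seg 2: a=3, c=M2/2=-461/142, d=(M3−M2)/(6·2)=188/213, b=Δ2−h2·(2M2+M3)/6=-221/213
seg 3: a=-5, c=M3/2=291/142, d=(M4−M3)/(6·3)=-97/426, b=Δ3−h3·(2M3+M4)/6=-731/213
t_q=7/2 → seg 1, τ=3/2; S=-1+337/213·τ+275/142·τ²+-184/213·τ³=1599/568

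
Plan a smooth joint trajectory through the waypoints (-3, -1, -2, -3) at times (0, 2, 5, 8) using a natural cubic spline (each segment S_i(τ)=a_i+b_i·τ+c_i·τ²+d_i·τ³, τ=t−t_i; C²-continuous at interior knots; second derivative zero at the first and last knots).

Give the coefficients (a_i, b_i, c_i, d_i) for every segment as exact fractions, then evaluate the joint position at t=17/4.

Δ: Δ0=1, Δ1=-1/3, Δ2=-1/3
row 1: diag=10, rhs=-8; c'=3/10, d'=-4/5
row 2: denom=12−3·3/10=111/10; d'=(0−3·-4/5)/(111/10)=8/37
back: M2=8/37
back: M1=-4/5−3/10·8/37=-32/37
M: M0=0, M1=-32/37, M2=8/37, M3=0
seg 0: a=-3, c=M0/2=0, d=(M1−M0)/(6·2)=-8/111, b=Δ0−h0·(2M0+M1)/6=143/111
seg 1: a=-1, c=M1/2=-16/37, d=(M2−M1)/(6·3)=20/333, b=Δ1−h1·(2M1+M2)/6=47/111
seg 2: a=-2, c=M2/2=4/37, d=(M3−M2)/(6·3)=-4/333, b=Δ2−h2·(2M2+M3)/6=-61/111
t_q=17/4 → seg 1, τ=9/4; S=-1+47/111·τ+-16/37·τ²+20/333·τ³=-919/592

  seg 0: a=-3 b=143/111 c=0 d=-8/111
  seg 1: a=-1 b=47/111 c=-16/37 d=20/333
  seg 2: a=-2 b=-61/111 c=4/37 d=-4/333
S(17/4) = -919/592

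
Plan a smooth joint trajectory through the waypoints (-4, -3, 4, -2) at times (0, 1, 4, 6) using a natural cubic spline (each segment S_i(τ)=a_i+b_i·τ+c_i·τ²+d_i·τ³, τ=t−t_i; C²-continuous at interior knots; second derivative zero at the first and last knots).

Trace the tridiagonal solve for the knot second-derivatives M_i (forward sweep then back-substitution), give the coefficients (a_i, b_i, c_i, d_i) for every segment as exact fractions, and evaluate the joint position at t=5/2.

  seg 0: a=-4 b=125/213 c=0 d=88/213
  seg 1: a=-3 b=389/213 c=88/71 d=-76/213
  seg 2: a=4 b=-79/213 c=-140/71 d=70/213
S(5/2) = 94/71

Δ: Δ0=1, Δ1=7/3, Δ2=-3
row 1: diag=8, rhs=8; c'=3/8, d'=1
row 2: denom=10−3·3/8=71/8; d'=(-32−3·1)/(71/8)=-280/71
back: M2=-280/71
back: M1=1−3/8·-280/71=176/71
M: M0=0, M1=176/71, M2=-280/71, M3=0
seg 0: a=-4, c=M0/2=0, d=(M1−M0)/(6·1)=88/213, b=Δ0−h0·(2M0+M1)/6=125/213
seg 1: a=-3, c=M1/2=88/71, d=(M2−M1)/(6·3)=-76/213, b=Δ1−h1·(2M1+M2)/6=389/213
seg 2: a=4, c=M2/2=-140/71, d=(M3−M2)/(6·2)=70/213, b=Δ2−h2·(2M2+M3)/6=-79/213
t_q=5/2 → seg 1, τ=3/2; S=-3+389/213·τ+88/71·τ²+-76/213·τ³=94/71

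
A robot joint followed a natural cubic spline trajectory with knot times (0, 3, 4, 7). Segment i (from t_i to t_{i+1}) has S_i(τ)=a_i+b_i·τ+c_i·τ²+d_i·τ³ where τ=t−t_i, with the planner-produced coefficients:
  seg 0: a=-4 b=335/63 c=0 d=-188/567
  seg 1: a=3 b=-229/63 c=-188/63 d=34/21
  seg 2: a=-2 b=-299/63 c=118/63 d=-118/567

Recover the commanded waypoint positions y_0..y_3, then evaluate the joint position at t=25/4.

y_0 = S_0(0) = a_0 = -4
y_1 = S_1(0) = a_1 = 3
y_2 = S_2(0) = a_2 = -2
y_3 = S_2(3) = -5
t_q=25/4 is in segment 2 (τ=9/4); S_2(τ)=-1247/224

y_0=-4 y_1=3 y_2=-2 y_3=-5
S(25/4) = -1247/224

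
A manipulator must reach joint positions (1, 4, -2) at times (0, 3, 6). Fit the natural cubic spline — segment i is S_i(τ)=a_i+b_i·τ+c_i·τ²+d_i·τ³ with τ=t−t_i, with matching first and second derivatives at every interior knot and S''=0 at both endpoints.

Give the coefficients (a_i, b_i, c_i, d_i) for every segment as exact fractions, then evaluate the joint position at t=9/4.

Δ: Δ0=1, Δ1=-2
row 1: diag=12, rhs=-18; c'=1/4, d'=-3/2
back: M1=-3/2
M: M0=0, M1=-3/2, M2=0
seg 0: a=1, c=M0/2=0, d=(M1−M0)/(6·3)=-1/12, b=Δ0−h0·(2M0+M1)/6=7/4
seg 1: a=4, c=M1/2=-3/4, d=(M2−M1)/(6·3)=1/12, b=Δ1−h1·(2M1+M2)/6=-1/2
t_q=9/4 → seg 0, τ=9/4; S=1+7/4·τ+0·τ²+-1/12·τ³=1021/256

  seg 0: a=1 b=7/4 c=0 d=-1/12
  seg 1: a=4 b=-1/2 c=-3/4 d=1/12
S(9/4) = 1021/256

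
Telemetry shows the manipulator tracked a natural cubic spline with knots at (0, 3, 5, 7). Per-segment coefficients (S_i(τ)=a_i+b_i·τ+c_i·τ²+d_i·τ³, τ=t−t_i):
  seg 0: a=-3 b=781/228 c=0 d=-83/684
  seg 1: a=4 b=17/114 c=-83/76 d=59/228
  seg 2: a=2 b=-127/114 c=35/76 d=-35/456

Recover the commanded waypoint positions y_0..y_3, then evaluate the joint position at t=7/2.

y_0=-3 y_1=4 y_2=2 y_3=1
S(7/2) = 2331/608

y_0 = S_0(0) = a_0 = -3
y_1 = S_1(0) = a_1 = 4
y_2 = S_2(0) = a_2 = 2
y_3 = S_2(2) = 1
t_q=7/2 is in segment 1 (τ=1/2); S_1(τ)=2331/608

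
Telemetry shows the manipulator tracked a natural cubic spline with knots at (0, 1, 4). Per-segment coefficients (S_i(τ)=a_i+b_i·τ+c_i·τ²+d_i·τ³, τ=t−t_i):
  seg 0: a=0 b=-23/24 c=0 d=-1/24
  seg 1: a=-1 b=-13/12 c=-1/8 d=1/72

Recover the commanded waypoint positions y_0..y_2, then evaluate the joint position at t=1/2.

y_0=0 y_1=-1 y_2=-5
S(1/2) = -31/64

y_0 = S_0(0) = a_0 = 0
y_1 = S_1(0) = a_1 = -1
y_2 = S_1(3) = -5
t_q=1/2 is in segment 0 (τ=1/2); S_0(τ)=-31/64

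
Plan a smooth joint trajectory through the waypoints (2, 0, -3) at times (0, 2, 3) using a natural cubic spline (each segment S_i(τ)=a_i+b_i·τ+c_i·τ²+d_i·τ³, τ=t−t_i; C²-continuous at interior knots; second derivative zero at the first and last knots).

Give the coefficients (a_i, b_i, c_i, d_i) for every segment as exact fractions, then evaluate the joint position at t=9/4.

  seg 0: a=2 b=-1/3 c=0 d=-1/6
  seg 1: a=0 b=-7/3 c=-1 d=1/3
S(9/4) = -41/64

Δ: Δ0=-1, Δ1=-3
row 1: diag=6, rhs=-12; c'=1/6, d'=-2
back: M1=-2
M: M0=0, M1=-2, M2=0
seg 0: a=2, c=M0/2=0, d=(M1−M0)/(6·2)=-1/6, b=Δ0−h0·(2M0+M1)/6=-1/3
seg 1: a=0, c=M1/2=-1, d=(M2−M1)/(6·1)=1/3, b=Δ1−h1·(2M1+M2)/6=-7/3
t_q=9/4 → seg 1, τ=1/4; S=0+-7/3·τ+-1·τ²+1/3·τ³=-41/64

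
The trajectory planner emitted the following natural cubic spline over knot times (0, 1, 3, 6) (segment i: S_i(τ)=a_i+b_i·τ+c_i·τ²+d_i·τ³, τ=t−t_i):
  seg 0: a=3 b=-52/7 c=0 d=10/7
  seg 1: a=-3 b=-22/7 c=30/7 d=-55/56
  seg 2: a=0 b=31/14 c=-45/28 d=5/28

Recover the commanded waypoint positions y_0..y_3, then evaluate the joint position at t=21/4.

y_0=3 y_1=-3 y_2=0 y_3=-3
S(21/4) = -2007/1792

y_0 = S_0(0) = a_0 = 3
y_1 = S_1(0) = a_1 = -3
y_2 = S_2(0) = a_2 = 0
y_3 = S_2(3) = -3
t_q=21/4 is in segment 2 (τ=9/4); S_2(τ)=-2007/1792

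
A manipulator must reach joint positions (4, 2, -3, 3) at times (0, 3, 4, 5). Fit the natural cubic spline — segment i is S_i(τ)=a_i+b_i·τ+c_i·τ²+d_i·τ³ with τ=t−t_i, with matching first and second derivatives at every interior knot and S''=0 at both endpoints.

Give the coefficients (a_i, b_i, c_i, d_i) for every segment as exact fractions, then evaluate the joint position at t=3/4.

  seg 0: a=4 b=193/93 c=0 d=-85/279
  seg 1: a=2 b=-572/93 c=-85/31 d=362/93
  seg 2: a=-3 b=4/93 c=277/31 d=-277/93
S(3/4) = 10769/1984

Δ: Δ0=-2/3, Δ1=-5, Δ2=6
row 1: diag=8, rhs=-26; c'=1/8, d'=-13/4
row 2: denom=4−1·1/8=31/8; d'=(66−1·-13/4)/(31/8)=554/31
back: M2=554/31
back: M1=-13/4−1/8·554/31=-170/31
M: M0=0, M1=-170/31, M2=554/31, M3=0
seg 0: a=4, c=M0/2=0, d=(M1−M0)/(6·3)=-85/279, b=Δ0−h0·(2M0+M1)/6=193/93
seg 1: a=2, c=M1/2=-85/31, d=(M2−M1)/(6·1)=362/93, b=Δ1−h1·(2M1+M2)/6=-572/93
seg 2: a=-3, c=M2/2=277/31, d=(M3−M2)/(6·1)=-277/93, b=Δ2−h2·(2M2+M3)/6=4/93
t_q=3/4 → seg 0, τ=3/4; S=4+193/93·τ+0·τ²+-85/279·τ³=10769/1984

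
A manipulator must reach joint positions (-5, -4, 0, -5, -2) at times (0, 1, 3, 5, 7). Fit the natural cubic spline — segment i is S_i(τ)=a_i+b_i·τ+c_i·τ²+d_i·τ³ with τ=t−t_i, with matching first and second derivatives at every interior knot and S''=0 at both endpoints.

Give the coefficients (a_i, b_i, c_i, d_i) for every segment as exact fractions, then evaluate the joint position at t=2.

Δ: Δ0=1, Δ1=2, Δ2=-5/2, Δ3=3/2
row 1: diag=6, rhs=6; c'=1/3, d'=1
row 2: denom=8−2·1/3=22/3; d'=(-27−2·1)/(22/3)=-87/22
row 3: denom=8−2·3/11=82/11; d'=(24−2·-87/22)/(82/11)=351/82
back: M3=351/82
back: M2=-87/22−3/11·351/82=-210/41
back: M1=1−1/3·-210/41=111/41
M: M0=0, M1=111/41, M2=-210/41, M3=351/82, M4=0
seg 0: a=-5, c=M0/2=0, d=(M1−M0)/(6·1)=37/82, b=Δ0−h0·(2M0+M1)/6=45/82
seg 1: a=-4, c=M1/2=111/82, d=(M2−M1)/(6·2)=-107/164, b=Δ1−h1·(2M1+M2)/6=78/41
seg 2: a=0, c=M2/2=-105/41, d=(M3−M2)/(6·2)=257/328, b=Δ2−h2·(2M2+M3)/6=-21/41
seg 3: a=-5, c=M3/2=351/164, d=(M4−M3)/(6·2)=-117/328, b=Δ3−h3·(2M3+M4)/6=-111/82
t_q=2 → seg 1, τ=1; S=-4+78/41·τ+111/82·τ²+-107/164·τ³=-229/164

  seg 0: a=-5 b=45/82 c=0 d=37/82
  seg 1: a=-4 b=78/41 c=111/82 d=-107/164
  seg 2: a=0 b=-21/41 c=-105/41 d=257/328
  seg 3: a=-5 b=-111/82 c=351/164 d=-117/328
S(2) = -229/164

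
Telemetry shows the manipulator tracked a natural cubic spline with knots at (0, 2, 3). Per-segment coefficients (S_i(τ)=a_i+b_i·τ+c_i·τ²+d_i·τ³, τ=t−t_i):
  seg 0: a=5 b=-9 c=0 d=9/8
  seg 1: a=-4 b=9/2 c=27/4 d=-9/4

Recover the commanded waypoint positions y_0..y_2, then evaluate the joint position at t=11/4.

y_0 = S_0(0) = a_0 = 5
y_1 = S_1(0) = a_1 = -4
y_2 = S_1(1) = 5
t_q=11/4 is in segment 1 (τ=3/4); S_1(τ)=569/256

y_0=5 y_1=-4 y_2=5
S(11/4) = 569/256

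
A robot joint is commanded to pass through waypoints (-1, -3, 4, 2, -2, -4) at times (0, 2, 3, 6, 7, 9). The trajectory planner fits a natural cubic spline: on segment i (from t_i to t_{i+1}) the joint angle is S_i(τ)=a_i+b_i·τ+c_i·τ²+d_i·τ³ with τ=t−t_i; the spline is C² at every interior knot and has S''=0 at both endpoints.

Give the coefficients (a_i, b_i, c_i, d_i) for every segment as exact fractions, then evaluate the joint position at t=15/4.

Δ: Δ0=-1, Δ1=7, Δ2=-2/3, Δ3=-4, Δ4=-1
row 1: diag=6, rhs=48; c'=1/6, d'=8
row 2: denom=8−1·1/6=47/6; d'=(-46−1·8)/(47/6)=-324/47
row 3: denom=8−3·18/47=322/47; d'=(-20−3·-324/47)/(322/47)=16/161
row 4: denom=6−1·47/322=1885/322; d'=(18−1·16/161)/(1885/322)=5764/1885
back: M4=5764/1885
back: M3=16/161−47/322·5764/1885=-654/1885
back: M2=-324/47−18/47·-654/1885=-12744/1885
back: M1=8−1/6·-12744/1885=17204/1885
M: M0=0, M1=17204/1885, M2=-12744/1885, M3=-654/1885, M4=5764/1885, M5=0
seg 0: a=-1, c=M0/2=0, d=(M1−M0)/(6·2)=4301/5655, b=Δ0−h0·(2M0+M1)/6=-22859/5655
seg 1: a=-3, c=M1/2=8602/1885, d=(M2−M1)/(6·1)=-14974/5655, b=Δ1−h1·(2M1+M2)/6=28753/5655
seg 2: a=4, c=M2/2=-6372/1885, d=(M3−M2)/(6·3)=31/87, b=Δ2−h2·(2M2+M3)/6=35443/5655
seg 3: a=2, c=M3/2=-327/1885, d=(M4−M3)/(6·1)=3209/5655, b=Δ3−h3·(2M3+M4)/6=-24848/5655
seg 4: a=-2, c=M4/2=2882/1885, d=(M5−M4)/(6·2)=-1441/5655, b=Δ4−h4·(2M4+M5)/6=-17183/5655
t_q=15/4 → seg 2, τ=3/4; S=4+35443/5655·τ+-6372/1885·τ²+31/87·τ³=838391/120640

  seg 0: a=-1 b=-22859/5655 c=0 d=4301/5655
  seg 1: a=-3 b=28753/5655 c=8602/1885 d=-14974/5655
  seg 2: a=4 b=35443/5655 c=-6372/1885 d=31/87
  seg 3: a=2 b=-24848/5655 c=-327/1885 d=3209/5655
  seg 4: a=-2 b=-17183/5655 c=2882/1885 d=-1441/5655
S(15/4) = 838391/120640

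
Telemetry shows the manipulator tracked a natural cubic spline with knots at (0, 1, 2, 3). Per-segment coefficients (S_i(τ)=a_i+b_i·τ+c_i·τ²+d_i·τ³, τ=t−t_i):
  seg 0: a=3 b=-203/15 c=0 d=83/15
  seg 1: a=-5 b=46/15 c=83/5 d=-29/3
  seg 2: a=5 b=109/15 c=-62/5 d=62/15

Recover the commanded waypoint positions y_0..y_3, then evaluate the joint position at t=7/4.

y_0=3 y_1=-5 y_2=5 y_3=4
S(7/4) = 819/320

y_0 = S_0(0) = a_0 = 3
y_1 = S_1(0) = a_1 = -5
y_2 = S_2(0) = a_2 = 5
y_3 = S_2(1) = 4
t_q=7/4 is in segment 1 (τ=3/4); S_1(τ)=819/320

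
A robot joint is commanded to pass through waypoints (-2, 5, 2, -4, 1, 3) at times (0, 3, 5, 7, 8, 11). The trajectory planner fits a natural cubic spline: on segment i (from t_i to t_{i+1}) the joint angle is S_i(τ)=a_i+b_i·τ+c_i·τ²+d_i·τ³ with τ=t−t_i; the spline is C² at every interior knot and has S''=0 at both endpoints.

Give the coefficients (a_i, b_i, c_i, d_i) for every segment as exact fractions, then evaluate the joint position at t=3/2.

  seg 0: a=-2 b=10301/3252 c=0 d=-2713/29268
  seg 1: a=5 b=1081/1626 c=-2713/3252 d=-269/2168
  seg 2: a=2 b=-3383/813 c=-2567/1626 d=3511/3252
  seg 3: a=-4 b=672/271 c=3983/813 d=-1934/813
  seg 4: a=1 b=4180/813 c=-1819/813 d=1819/7317
S(3/2) = 21147/8672

Δ: Δ0=7/3, Δ1=-3/2, Δ2=-3, Δ3=5, Δ4=2/3
row 1: diag=10, rhs=-23; c'=1/5, d'=-23/10
row 2: denom=8−2·1/5=38/5; d'=(-9−2·-23/10)/(38/5)=-11/19
row 3: denom=6−2·5/19=104/19; d'=(48−2·-11/19)/(104/19)=467/52
row 4: denom=8−1·19/104=813/104; d'=(-26−1·467/52)/(813/104)=-3638/813
back: M4=-3638/813
back: M3=467/52−19/104·-3638/813=7966/813
back: M2=-11/19−5/19·7966/813=-2567/813
back: M1=-23/10−1/5·-2567/813=-2713/1626
M: M0=0, M1=-2713/1626, M2=-2567/813, M3=7966/813, M4=-3638/813, M5=0
seg 0: a=-2, c=M0/2=0, d=(M1−M0)/(6·3)=-2713/29268, b=Δ0−h0·(2M0+M1)/6=10301/3252
seg 1: a=5, c=M1/2=-2713/3252, d=(M2−M1)/(6·2)=-269/2168, b=Δ1−h1·(2M1+M2)/6=1081/1626
seg 2: a=2, c=M2/2=-2567/1626, d=(M3−M2)/(6·2)=3511/3252, b=Δ2−h2·(2M2+M3)/6=-3383/813
seg 3: a=-4, c=M3/2=3983/813, d=(M4−M3)/(6·1)=-1934/813, b=Δ3−h3·(2M3+M4)/6=672/271
seg 4: a=1, c=M4/2=-1819/813, d=(M5−M4)/(6·3)=1819/7317, b=Δ4−h4·(2M4+M5)/6=4180/813
t_q=3/2 → seg 0, τ=3/2; S=-2+10301/3252·τ+0·τ²+-2713/29268·τ³=21147/8672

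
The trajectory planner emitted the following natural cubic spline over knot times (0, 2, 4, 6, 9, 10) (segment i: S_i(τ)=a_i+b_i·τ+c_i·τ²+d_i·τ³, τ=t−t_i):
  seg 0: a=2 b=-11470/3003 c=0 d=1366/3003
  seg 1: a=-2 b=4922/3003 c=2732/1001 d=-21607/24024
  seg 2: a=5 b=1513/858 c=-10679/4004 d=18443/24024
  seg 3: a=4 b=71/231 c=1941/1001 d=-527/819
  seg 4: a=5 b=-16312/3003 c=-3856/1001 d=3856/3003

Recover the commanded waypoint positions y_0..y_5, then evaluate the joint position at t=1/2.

y_0 = S_0(0) = a_0 = 2
y_1 = S_1(0) = a_1 = -2
y_2 = S_2(0) = a_2 = 5
y_3 = S_3(0) = a_3 = 4
y_4 = S_4(0) = a_4 = 5
y_5 = S_4(1) = -3
t_q=1/2 is in segment 0 (τ=1/2); S_0(τ)=589/4004

y_0=2 y_1=-2 y_2=5 y_3=4 y_4=5 y_5=-3
S(1/2) = 589/4004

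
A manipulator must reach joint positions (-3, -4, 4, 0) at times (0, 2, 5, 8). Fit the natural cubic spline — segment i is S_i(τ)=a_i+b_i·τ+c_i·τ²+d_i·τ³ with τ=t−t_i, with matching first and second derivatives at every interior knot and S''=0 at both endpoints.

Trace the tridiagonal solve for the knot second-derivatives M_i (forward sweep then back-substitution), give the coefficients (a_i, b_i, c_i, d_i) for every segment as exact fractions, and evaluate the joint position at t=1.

  seg 0: a=-3 b=-311/222 c=0 d=25/111
  seg 1: a=-4 b=289/222 c=50/37 d=-199/666
  seg 2: a=4 b=149/111 c=-99/74 d=11/74
S(1) = -309/74

Δ: Δ0=-1/2, Δ1=8/3, Δ2=-4/3
row 1: diag=10, rhs=19; c'=3/10, d'=19/10
row 2: denom=12−3·3/10=111/10; d'=(-24−3·19/10)/(111/10)=-99/37
back: M2=-99/37
back: M1=19/10−3/10·-99/37=100/37
M: M0=0, M1=100/37, M2=-99/37, M3=0
seg 0: a=-3, c=M0/2=0, d=(M1−M0)/(6·2)=25/111, b=Δ0−h0·(2M0+M1)/6=-311/222
seg 1: a=-4, c=M1/2=50/37, d=(M2−M1)/(6·3)=-199/666, b=Δ1−h1·(2M1+M2)/6=289/222
seg 2: a=4, c=M2/2=-99/74, d=(M3−M2)/(6·3)=11/74, b=Δ2−h2·(2M2+M3)/6=149/111
t_q=1 → seg 0, τ=1; S=-3+-311/222·τ+0·τ²+25/111·τ³=-309/74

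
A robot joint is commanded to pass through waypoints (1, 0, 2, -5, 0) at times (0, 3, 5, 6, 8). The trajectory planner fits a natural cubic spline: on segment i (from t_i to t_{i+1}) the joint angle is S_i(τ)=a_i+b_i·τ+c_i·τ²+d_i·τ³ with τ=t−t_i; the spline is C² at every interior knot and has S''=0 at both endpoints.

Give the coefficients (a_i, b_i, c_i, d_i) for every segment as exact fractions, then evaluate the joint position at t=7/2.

  seg 0: a=1 b=-1781/978 c=0 d=485/2934
  seg 1: a=0 b=1292/489 c=485/326 d=-1129/978
  seg 2: a=2 b=-2572/489 c=-1773/326 d=3617/978
  seg 3: a=-5 b=-4931/978 c=922/163 d=-461/489
S(7/2) = 4039/2608

Δ: Δ0=-1/3, Δ1=1, Δ2=-7, Δ3=5/2
row 1: diag=10, rhs=8; c'=1/5, d'=4/5
row 2: denom=6−2·1/5=28/5; d'=(-48−2·4/5)/(28/5)=-62/7
row 3: denom=6−1·5/28=163/28; d'=(57−1·-62/7)/(163/28)=1844/163
back: M3=1844/163
back: M2=-62/7−5/28·1844/163=-1773/163
back: M1=4/5−1/5·-1773/163=485/163
M: M0=0, M1=485/163, M2=-1773/163, M3=1844/163, M4=0
seg 0: a=1, c=M0/2=0, d=(M1−M0)/(6·3)=485/2934, b=Δ0−h0·(2M0+M1)/6=-1781/978
seg 1: a=0, c=M1/2=485/326, d=(M2−M1)/(6·2)=-1129/978, b=Δ1−h1·(2M1+M2)/6=1292/489
seg 2: a=2, c=M2/2=-1773/326, d=(M3−M2)/(6·1)=3617/978, b=Δ2−h2·(2M2+M3)/6=-2572/489
seg 3: a=-5, c=M3/2=922/163, d=(M4−M3)/(6·2)=-461/489, b=Δ3−h3·(2M3+M4)/6=-4931/978
t_q=7/2 → seg 1, τ=1/2; S=0+1292/489·τ+485/326·τ²+-1129/978·τ³=4039/2608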